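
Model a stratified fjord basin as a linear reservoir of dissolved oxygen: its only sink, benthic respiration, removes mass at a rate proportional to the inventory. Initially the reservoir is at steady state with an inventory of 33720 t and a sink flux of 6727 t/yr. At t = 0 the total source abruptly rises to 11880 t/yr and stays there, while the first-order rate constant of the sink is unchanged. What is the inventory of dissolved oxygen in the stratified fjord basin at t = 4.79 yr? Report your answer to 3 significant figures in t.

49600 t

The sink rate constant is k = F₀/M₀ = 6727/33720 = 0.1995 yr⁻¹.
Solving dM/dt = F₁ − kM with M(0) = M₀ gives M(t) = F₁/k + (M₀ − F₁/k)·e^(−kt).
F₁/k = 11880/0.1995 = 59550 t; kt = 0.1995 × 4.79 = 0.9556, e^(−kt) = 0.3846.
M(4.79) = 59550 + (33720 − 59550) × 0.3846 = 59550 − 9934 = 49616 t.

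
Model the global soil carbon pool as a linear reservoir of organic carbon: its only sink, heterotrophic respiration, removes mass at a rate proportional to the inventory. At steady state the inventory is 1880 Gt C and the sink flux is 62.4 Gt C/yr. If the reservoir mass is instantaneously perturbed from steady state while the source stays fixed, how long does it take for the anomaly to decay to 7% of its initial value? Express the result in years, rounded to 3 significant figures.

For a linear reservoir the anomaly decays as exp(−t/τ) with τ = M/F = 1880/62.4 = 30.13 yr.
exp(−t/τ) = 0.07 ⇒ t = −τ ln(0.07) = 30.13 × 2.659 = 80.12 yr.

80.1 yr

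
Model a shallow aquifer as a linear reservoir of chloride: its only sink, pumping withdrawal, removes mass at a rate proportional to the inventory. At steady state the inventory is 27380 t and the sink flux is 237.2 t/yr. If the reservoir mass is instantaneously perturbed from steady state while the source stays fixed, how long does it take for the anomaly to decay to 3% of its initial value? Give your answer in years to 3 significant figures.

For a linear reservoir the anomaly decays as exp(−t/τ) with τ = M/F = 27380/237.2 = 115.4 yr.
exp(−t/τ) = 0.03 ⇒ t = −τ ln(0.03) = 115.4 × 3.507 = 404.8 yr.

405 yr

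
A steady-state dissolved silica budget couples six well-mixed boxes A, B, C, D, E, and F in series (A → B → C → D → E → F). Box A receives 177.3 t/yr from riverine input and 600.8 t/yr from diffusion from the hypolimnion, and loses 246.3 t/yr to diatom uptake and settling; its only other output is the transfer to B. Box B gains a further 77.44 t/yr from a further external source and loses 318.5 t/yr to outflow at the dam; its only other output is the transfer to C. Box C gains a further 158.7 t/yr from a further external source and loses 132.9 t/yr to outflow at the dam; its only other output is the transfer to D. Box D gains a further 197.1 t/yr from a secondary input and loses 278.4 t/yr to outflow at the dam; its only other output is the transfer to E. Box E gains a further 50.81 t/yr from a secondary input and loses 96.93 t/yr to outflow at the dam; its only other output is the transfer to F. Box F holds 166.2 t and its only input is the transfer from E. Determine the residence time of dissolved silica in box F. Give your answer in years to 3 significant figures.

Box A: F(A→B) = (177.3 + 600.8) − 246.3 = 531.80 t/yr.
Box B: F(B→C) = (531.80 + 77.44) − 318.5 = 290.74 t/yr.
Box C: F(C→D) = (290.74 + 158.7) − 132.9 = 316.54 t/yr.
Box D: F(D→E) = (316.54 + 197.1) − 278.4 = 235.24 t/yr.
Box E: F(E→F) = (235.24 + 50.81) − 96.93 = 189.12 t/yr.
Box F throughput = its input = 189.12 t/yr; τ = 166.2 / 189.12 = 0.8788 yr.

0.879 yr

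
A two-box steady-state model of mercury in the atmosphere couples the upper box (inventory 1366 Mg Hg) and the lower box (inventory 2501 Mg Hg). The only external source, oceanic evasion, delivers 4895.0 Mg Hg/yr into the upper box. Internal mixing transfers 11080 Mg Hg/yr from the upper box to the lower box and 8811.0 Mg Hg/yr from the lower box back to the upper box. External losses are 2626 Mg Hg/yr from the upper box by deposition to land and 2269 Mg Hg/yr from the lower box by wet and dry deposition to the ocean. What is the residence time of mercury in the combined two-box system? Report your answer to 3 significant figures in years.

Residence time in the combined system uses the total inventory and the total *external* removal — internal exchanges between the two boxes cancel.
M_total = 1366 + 2501 = 3867.0 Mg Hg.
ΣF_external_out = 2626 + 2269 = 4895.0 Mg Hg/yr.
τ = M_total / ΣF_ext = 3867.0 / 4895.0 = 0.7900 yr.

0.790 yr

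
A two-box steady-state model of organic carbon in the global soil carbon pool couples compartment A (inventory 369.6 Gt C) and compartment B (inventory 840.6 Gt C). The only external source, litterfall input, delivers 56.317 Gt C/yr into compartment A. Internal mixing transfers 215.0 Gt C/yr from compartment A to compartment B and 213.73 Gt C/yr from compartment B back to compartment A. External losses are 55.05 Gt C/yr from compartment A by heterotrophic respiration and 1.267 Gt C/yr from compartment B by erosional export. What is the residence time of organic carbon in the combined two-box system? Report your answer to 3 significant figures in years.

21.5 yr

For the system as a whole, the A↔B exchange is internal and contributes nothing to the throughput; only the external sinks remove mass.
M_total = 369.6 + 840.6 = 1210.2 Gt C.
ΣF_external_out = 55.05 + 1.267 = 56.317 Gt C/yr.
τ = M_total / ΣF_ext = 1210.2 / 56.317 = 21.49 yr.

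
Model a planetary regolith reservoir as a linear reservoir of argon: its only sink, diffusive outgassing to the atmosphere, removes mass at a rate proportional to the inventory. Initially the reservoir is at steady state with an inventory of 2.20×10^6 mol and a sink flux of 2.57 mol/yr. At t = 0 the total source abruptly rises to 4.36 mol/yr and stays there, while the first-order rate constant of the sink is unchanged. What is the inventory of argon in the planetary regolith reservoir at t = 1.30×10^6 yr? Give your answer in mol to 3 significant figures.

3.40×10^6 mol

The sink rate constant is k = F₀/M₀ = 2.57/2.20×10^6 = 1.168×10^-6 yr⁻¹.
Solving dM/dt = F₁ − kM with M(0) = M₀ gives M(t) = F₁/k + (M₀ − F₁/k)·e^(−kt).
F₁/k = 4.36/1.168×10^-6 = 3.7323×10^6 mol; kt = 1.168×10^-6 × 1.30×10^6 = 1.519, e^(−kt) = 0.2190.
M(1.30×10^6) = 3.7323×10^6 + (2.20×10^6 − 3.7323×10^6) × 0.2190 = 3.7323×10^6 − 335600 = 3.3967×10^6 mol.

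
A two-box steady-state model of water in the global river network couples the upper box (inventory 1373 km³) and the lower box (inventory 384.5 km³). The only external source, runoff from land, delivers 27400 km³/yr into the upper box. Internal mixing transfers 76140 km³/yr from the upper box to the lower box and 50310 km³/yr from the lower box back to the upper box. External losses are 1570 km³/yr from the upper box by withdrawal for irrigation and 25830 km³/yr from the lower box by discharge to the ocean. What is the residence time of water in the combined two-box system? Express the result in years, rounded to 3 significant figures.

Residence time in the combined system uses the total inventory and the total *external* removal — internal exchanges between the two boxes cancel.
M_total = 1373 + 384.5 = 1757.5 km³.
ΣF_external_out = 1570 + 25830 = 27400 km³/yr.
τ = M_total / ΣF_ext = 1757.5 / 27400 = 0.06414 yr.

0.0641 yr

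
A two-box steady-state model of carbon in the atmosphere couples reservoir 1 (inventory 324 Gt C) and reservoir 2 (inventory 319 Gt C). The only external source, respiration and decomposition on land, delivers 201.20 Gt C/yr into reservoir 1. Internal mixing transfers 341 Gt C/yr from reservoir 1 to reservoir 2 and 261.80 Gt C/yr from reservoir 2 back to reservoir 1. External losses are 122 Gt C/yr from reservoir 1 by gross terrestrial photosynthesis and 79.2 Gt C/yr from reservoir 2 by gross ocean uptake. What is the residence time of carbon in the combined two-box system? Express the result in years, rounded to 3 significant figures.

3.20 yr

For the system as a whole, the A↔B exchange is internal and contributes nothing to the throughput; only the external sinks remove mass.
M_total = 324 + 319 = 643.00 Gt C.
ΣF_external_out = 122 + 79.2 = 201.20 Gt C/yr.
τ = M_total / ΣF_ext = 643.00 / 201.20 = 3.196 yr.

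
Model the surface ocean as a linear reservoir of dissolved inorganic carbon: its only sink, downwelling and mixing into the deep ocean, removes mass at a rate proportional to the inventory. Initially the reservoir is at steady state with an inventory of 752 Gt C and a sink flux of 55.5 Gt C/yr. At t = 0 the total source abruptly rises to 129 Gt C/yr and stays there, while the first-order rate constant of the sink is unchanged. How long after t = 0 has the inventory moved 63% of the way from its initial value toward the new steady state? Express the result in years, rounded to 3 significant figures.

13.5 yr

τ = M₀/F₀ = 752/55.5 = 13.55 yr.
The remaining gap fraction is e^(−t/τ); 63% covered ⇒ e^(−t/τ) = 0.370.
t = −τ ln(0.370) = 13.55 × 0.9943 = 13.47 yr.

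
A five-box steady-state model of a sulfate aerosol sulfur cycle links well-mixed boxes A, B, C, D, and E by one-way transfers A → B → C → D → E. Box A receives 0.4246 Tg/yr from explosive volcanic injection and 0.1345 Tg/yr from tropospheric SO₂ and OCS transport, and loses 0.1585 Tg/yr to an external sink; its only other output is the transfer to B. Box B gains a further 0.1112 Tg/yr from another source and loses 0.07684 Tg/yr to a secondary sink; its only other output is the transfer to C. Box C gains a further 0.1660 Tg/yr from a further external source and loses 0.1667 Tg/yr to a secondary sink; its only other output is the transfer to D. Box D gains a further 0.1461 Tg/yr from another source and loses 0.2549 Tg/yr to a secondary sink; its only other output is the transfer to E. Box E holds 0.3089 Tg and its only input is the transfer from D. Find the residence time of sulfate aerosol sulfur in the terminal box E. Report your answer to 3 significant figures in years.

Box A: F(A→B) = (0.4246 + 0.1345) − 0.1585 = 0.40060 Tg/yr.
Box B: F(B→C) = (0.40060 + 0.1112) − 0.07684 = 0.43496 Tg/yr.
Box C: F(C→D) = (0.43496 + 0.1660) − 0.1667 = 0.43426 Tg/yr.
Box D: F(D→E) = (0.43426 + 0.1461) − 0.2549 = 0.32546 Tg/yr.
Box E throughput = its input = 0.32546 Tg/yr; τ = 0.3089 / 0.32546 = 0.9491 yr.

0.949 yr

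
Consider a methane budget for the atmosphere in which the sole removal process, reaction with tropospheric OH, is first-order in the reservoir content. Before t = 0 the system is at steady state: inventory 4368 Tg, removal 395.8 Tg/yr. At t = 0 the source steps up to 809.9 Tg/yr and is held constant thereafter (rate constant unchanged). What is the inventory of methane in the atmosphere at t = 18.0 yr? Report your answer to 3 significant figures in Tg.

The sink rate constant is k = F₀/M₀ = 395.8/4368 = 0.09061 yr⁻¹.
Solving dM/dt = F₁ − kM with M(0) = M₀ gives M(t) = F₁/k + (M₀ − F₁/k)·e^(−kt).
F₁/k = 809.9/0.09061 = 8938.0 Tg; kt = 0.09061 × 18.0 = 1.631, e^(−kt) = 0.1957.
M(18.0) = 8938.0 + (4368 − 8938.0) × 0.1957 = 8938.0 − 894.5 = 8043.5 Tg.

8040 Tg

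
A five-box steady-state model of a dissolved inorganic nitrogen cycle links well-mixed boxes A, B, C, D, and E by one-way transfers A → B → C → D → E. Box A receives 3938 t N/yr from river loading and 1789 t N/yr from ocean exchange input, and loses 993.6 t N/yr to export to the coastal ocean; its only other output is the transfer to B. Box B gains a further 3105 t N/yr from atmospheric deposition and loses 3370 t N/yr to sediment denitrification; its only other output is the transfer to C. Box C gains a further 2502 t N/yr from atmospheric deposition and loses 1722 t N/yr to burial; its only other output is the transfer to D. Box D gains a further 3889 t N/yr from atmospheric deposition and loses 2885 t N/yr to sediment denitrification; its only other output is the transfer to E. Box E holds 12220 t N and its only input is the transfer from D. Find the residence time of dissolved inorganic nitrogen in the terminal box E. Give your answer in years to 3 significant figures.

1.95 yr

Box A: F(A→B) = (3938 + 1789) − 993.6 = 4733.4 t N/yr.
Box B: F(B→C) = (4733.4 + 3105) − 3370 = 4468.4 t N/yr.
Box C: F(C→D) = (4468.4 + 2502) − 1722 = 5248.4 t N/yr.
Box D: F(D→E) = (5248.4 + 3889) − 2885 = 6252.4 t N/yr.
Box E throughput = its input = 6252.4 t N/yr; τ = 12220 / 6252.4 = 1.954 yr.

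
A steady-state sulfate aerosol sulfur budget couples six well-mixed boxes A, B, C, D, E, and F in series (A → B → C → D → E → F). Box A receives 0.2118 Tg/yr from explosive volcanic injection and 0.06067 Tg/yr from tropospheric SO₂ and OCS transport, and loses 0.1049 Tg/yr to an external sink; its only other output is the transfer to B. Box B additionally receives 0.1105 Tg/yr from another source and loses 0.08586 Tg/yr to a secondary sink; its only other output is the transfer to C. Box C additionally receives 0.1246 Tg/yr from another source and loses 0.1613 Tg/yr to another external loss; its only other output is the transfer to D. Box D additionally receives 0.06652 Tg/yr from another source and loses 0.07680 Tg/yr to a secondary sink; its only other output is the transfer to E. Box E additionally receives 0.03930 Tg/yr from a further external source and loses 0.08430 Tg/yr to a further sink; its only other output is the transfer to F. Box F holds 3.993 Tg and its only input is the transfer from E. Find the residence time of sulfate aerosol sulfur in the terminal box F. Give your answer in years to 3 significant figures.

39.8 yr

Box A: F(A→B) = (0.2118 + 0.06067) − 0.1049 = 0.16757 Tg/yr.
Box B: F(B→C) = (0.16757 + 0.1105) − 0.08586 = 0.19221 Tg/yr.
Box C: F(C→D) = (0.19221 + 0.1246) − 0.1613 = 0.15551 Tg/yr.
Box D: F(D→E) = (0.15551 + 0.06652) − 0.07680 = 0.14523 Tg/yr.
Box E: F(E→F) = (0.14523 + 0.03930) − 0.08430 = 0.10023 Tg/yr.
Box F throughput = its input = 0.10023 Tg/yr; τ = 3.993 / 0.10023 = 39.84 yr.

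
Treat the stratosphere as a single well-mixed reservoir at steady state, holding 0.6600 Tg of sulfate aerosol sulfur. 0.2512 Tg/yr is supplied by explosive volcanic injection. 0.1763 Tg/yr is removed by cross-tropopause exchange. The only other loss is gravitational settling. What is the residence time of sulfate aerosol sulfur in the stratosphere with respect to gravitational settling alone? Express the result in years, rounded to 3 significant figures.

8.81 yr

At steady state ΣF_in = ΣF_out.
ΣF_in = 0.25120 Tg/yr.
Gravitational settling flux = ΣF_in − (0.1763) = 0.25120 − 0.1763 = 0.07490 Tg/yr.
τ = M / F = 0.6600 / 0.07490 = 8.812 yr.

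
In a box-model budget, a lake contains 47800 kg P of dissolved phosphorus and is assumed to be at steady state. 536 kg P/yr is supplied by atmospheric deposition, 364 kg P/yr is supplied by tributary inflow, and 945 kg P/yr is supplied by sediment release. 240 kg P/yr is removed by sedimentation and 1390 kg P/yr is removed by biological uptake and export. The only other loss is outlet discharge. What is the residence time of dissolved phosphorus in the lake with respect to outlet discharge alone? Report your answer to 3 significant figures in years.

222 yr

At steady state ΣF_in = ΣF_out.
ΣF_in = 536 + 364 + 945 = 1845.0 kg P/yr.
Outlet discharge flux = ΣF_in − (240 + 1390) = 1845.0 − 1630 = 215.0 kg P/yr.
τ = M / F = 47800 / 215.0 = 222.3 yr.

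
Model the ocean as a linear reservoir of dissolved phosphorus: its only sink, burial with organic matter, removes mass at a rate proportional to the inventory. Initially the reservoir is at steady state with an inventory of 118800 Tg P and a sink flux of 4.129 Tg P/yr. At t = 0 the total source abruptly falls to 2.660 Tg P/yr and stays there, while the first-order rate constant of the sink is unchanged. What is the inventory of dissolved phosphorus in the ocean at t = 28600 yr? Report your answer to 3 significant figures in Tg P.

92200 Tg P

The sink rate constant is k = F₀/M₀ = 4.129/118800 = 3.476×10^-5 yr⁻¹.
Solving dM/dt = F₁ − kM with M(0) = M₀ gives M(t) = F₁/k + (M₀ − F₁/k)·e^(−kt).
F₁/k = 2.660/3.476×10^-5 = 76534 Tg P; kt = 3.476×10^-5 × 28600 = 0.9940, e^(−kt) = 0.3701.
M(28600) = 76534 + (118800 − 76534) × 0.3701 = 76534 + 15640 = 92176 Tg P.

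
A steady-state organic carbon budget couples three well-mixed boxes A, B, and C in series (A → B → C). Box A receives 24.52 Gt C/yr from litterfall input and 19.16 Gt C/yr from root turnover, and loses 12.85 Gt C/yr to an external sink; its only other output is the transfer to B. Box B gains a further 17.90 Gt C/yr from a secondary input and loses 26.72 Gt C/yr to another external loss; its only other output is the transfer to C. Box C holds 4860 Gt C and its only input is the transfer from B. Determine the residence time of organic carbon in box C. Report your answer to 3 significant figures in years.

Box A: F(A→B) = (24.52 + 19.16) − 12.85 = 30.830 Gt C/yr.
Box B: F(B→C) = (30.830 + 17.90) − 26.72 = 22.010 Gt C/yr.
Box C throughput = its input = 22.010 Gt C/yr; τ = 4860 / 22.010 = 220.8 yr.

221 yr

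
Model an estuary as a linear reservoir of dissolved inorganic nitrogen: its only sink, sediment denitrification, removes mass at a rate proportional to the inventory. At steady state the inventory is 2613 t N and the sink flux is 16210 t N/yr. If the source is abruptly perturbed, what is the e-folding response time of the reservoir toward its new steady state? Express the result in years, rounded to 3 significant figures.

0.161 yr

For a linear reservoir the response time equals the residence time τ = M/F.
τ = 2613 / 16210 = 0.1612 yr.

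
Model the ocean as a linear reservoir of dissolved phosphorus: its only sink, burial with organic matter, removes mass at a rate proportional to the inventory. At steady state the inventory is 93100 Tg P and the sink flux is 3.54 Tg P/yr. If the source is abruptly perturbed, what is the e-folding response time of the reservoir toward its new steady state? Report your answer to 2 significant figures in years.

For a linear reservoir the response time equals the residence time τ = M/F.
τ = 93100 / 3.54 = 26300 yr.

26000 yr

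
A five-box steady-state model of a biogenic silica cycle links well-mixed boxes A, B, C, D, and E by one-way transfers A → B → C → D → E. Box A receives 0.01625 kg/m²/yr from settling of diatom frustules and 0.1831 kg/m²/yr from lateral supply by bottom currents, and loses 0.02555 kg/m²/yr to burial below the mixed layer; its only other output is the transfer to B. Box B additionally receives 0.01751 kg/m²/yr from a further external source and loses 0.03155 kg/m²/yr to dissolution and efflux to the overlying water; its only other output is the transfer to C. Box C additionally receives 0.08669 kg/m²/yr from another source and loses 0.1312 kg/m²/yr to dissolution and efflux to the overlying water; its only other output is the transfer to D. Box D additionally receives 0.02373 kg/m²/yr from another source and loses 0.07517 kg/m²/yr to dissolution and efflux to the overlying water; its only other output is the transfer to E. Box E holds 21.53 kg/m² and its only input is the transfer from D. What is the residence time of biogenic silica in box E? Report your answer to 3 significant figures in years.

337 yr

Box A: F(A→B) = (0.01625 + 0.1831) − 0.02555 = 0.17380 kg/m²/yr.
Box B: F(B→C) = (0.17380 + 0.01751) − 0.03155 = 0.15976 kg/m²/yr.
Box C: F(C→D) = (0.15976 + 0.08669) − 0.1312 = 0.11525 kg/m²/yr.
Box D: F(D→E) = (0.11525 + 0.02373) − 0.07517 = 0.063810 kg/m²/yr.
Box E throughput = its input = 0.063810 kg/m²/yr; τ = 21.53 / 0.063810 = 337.4 yr.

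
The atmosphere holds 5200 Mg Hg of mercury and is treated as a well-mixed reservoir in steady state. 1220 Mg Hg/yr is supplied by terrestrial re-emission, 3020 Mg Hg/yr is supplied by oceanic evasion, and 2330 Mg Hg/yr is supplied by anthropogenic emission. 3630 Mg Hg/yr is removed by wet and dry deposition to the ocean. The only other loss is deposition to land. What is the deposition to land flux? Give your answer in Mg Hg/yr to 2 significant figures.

At steady state ΣF_in = ΣF_out.
ΣF_in = 1220 + 3020 + 2330 = 6570.0 Mg Hg/yr.
Deposition to land flux = ΣF_in − (3630) = 6570.0 − 3630 = 2940 Mg Hg/yr.

2900 Mg Hg/yr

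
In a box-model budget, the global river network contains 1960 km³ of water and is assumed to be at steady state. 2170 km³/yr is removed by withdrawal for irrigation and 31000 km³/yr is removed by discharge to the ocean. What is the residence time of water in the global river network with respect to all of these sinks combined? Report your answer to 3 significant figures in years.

Total removal flux = 2170 + 31000 = 33170 km³/yr.
τ = M / ΣF_out = 1960 / 33170 = 0.05909 yr.

0.0591 yr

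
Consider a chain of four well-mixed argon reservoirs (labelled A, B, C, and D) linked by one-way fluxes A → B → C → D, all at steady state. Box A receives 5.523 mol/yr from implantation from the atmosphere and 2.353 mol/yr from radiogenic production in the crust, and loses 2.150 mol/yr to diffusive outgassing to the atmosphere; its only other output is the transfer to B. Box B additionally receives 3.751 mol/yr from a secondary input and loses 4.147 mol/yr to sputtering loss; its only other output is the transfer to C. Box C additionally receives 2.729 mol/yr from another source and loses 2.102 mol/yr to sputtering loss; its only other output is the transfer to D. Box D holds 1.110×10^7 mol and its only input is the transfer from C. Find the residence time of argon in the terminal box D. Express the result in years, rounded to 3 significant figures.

1.86×10^6 yr

Box A: F(A→B) = (5.523 + 2.353) − 2.150 = 5.7260 mol/yr.
Box B: F(B→C) = (5.7260 + 3.751) − 4.147 = 5.3300 mol/yr.
Box C: F(C→D) = (5.3300 + 2.729) − 2.102 = 5.9570 mol/yr.
Box D throughput = its input = 5.9570 mol/yr; τ = 1.110×10^7 / 5.9570 = 1.863×10^6 yr.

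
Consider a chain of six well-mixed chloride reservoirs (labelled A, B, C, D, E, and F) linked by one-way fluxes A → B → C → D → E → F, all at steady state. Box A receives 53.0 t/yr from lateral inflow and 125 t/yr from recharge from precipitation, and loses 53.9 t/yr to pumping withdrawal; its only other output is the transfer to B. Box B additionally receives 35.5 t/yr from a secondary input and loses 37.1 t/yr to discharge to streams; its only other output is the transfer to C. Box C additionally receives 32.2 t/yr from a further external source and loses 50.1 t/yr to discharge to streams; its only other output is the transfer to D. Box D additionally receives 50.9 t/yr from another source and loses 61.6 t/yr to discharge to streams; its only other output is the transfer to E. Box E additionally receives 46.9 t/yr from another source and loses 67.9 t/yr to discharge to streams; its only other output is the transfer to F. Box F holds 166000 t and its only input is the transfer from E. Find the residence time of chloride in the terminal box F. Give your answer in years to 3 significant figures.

Box A: F(A→B) = (53.0 + 125) − 53.9 = 124.10 t/yr.
Box B: F(B→C) = (124.10 + 35.5) − 37.1 = 122.50 t/yr.
Box C: F(C→D) = (122.50 + 32.2) − 50.1 = 104.60 t/yr.
Box D: F(D→E) = (104.60 + 50.9) − 61.6 = 93.900 t/yr.
Box E: F(E→F) = (93.900 + 46.9) − 67.9 = 72.900 t/yr.
Box F throughput = its input = 72.900 t/yr; τ = 166000 / 72.900 = 2277 yr.

2280 yr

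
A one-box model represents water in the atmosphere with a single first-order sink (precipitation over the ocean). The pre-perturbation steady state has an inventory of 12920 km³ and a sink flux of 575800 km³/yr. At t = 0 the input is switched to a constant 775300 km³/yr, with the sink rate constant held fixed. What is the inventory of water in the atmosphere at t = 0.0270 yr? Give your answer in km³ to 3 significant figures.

16100 km³

The sink rate constant is k = F₀/M₀ = 575800/12920 = 44.57 yr⁻¹.
Solving dM/dt = F₁ − kM with M(0) = M₀ gives M(t) = F₁/k + (M₀ − F₁/k)·e^(−kt).
F₁/k = 775300/44.57 = 17396 km³; kt = 44.57 × 0.0270 = 1.203, e^(−kt) = 0.3002.
M(0.0270) = 17396 + (12920 − 17396) × 0.3002 = 17396 − 1344 = 16053 km³.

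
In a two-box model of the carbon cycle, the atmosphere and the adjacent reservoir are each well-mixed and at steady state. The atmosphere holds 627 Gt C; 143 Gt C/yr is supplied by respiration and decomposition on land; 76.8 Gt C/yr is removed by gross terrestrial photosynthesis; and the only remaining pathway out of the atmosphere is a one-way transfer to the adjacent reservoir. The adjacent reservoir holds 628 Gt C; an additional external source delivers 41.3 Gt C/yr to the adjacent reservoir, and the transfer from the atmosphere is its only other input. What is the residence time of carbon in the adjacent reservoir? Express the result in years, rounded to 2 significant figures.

Balance the atmosphere: ΣF_in = 143.00 Gt C/yr.
Transfer to the adjacent reservoir = ΣF_in − (76.8) = 66.200 Gt C/yr.
Total input to the adjacent reservoir = 66.200 + 41.3 = 107.50 Gt C/yr; at steady state this equals its total output.
τ = M / F = 628 / 107.50 = 5.842 yr.

5.8 yr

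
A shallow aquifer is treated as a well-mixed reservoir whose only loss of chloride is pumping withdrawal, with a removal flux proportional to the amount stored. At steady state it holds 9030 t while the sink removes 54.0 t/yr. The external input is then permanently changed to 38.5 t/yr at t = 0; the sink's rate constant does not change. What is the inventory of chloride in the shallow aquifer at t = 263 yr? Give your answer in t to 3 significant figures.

6980 t

τ = M₀/F₀ = 9030/54.0 = 167.2 yr; rate constant k = 1/τ.
New steady state M_∞ = F₁/k = F₁·τ = 38.5 × 167.2 = 6438.1 t.
M(t) = M_∞ + (M₀ − M_∞)·e^(−t/τ); t/τ = 263/167.2 = 1.573, so e^(−t/τ) = 0.2075.
M(t) = 6438.1 + 2592 × 0.2075 = 6975.8 t.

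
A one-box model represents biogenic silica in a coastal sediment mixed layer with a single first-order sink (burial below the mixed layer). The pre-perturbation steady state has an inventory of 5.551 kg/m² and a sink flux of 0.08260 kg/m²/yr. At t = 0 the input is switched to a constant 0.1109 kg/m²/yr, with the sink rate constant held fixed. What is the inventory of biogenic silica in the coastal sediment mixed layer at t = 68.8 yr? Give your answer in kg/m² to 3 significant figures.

The sink rate constant is k = F₀/M₀ = 0.08260/5.551 = 0.01488 yr⁻¹.
Solving dM/dt = F₁ − kM with M(0) = M₀ gives M(t) = F₁/k + (M₀ − F₁/k)·e^(−kt).
F₁/k = 0.1109/0.01488 = 7.4529 kg/m²; kt = 0.01488 × 68.8 = 1.024, e^(−kt) = 0.3592.
M(68.8) = 7.4529 + (5.551 − 7.4529) × 0.3592 = 7.4529 − 0.6832 = 6.7696 kg/m².

6.77 kg/m²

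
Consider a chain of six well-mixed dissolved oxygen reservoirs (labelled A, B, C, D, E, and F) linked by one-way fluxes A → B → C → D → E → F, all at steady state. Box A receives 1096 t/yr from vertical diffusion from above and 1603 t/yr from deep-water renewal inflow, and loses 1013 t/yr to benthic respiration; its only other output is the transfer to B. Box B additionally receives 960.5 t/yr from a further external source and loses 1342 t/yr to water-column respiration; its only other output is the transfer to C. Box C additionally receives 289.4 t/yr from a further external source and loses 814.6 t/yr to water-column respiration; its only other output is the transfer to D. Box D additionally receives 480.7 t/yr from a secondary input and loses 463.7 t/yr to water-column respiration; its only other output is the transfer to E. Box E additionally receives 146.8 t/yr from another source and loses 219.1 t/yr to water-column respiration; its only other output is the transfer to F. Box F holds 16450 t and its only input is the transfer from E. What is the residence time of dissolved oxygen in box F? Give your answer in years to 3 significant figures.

Box A: F(A→B) = (1096 + 1603) − 1013 = 1686.0 t/yr.
Box B: F(B→C) = (1686.0 + 960.5) − 1342 = 1304.5 t/yr.
Box C: F(C→D) = (1304.5 + 289.4) − 814.6 = 779.30 t/yr.
Box D: F(D→E) = (779.30 + 480.7) − 463.7 = 796.30 t/yr.
Box E: F(E→F) = (796.30 + 146.8) − 219.1 = 724.00 t/yr.
Box F throughput = its input = 724.00 t/yr; τ = 16450 / 724.00 = 22.72 yr.

22.7 yr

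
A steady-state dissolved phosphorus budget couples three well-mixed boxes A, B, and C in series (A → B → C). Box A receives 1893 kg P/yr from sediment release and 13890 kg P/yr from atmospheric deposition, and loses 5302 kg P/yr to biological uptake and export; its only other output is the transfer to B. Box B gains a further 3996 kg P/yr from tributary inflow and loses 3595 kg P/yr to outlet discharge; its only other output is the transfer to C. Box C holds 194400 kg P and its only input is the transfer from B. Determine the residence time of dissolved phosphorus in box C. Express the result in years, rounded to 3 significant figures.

Box A: F(A→B) = (1893 + 13890) − 5302 = 10481 kg P/yr.
Box B: F(B→C) = (10481 + 3996) − 3595 = 10882 kg P/yr.
Box C throughput = its input = 10882 kg P/yr; τ = 194400 / 10882 = 17.86 yr.

17.9 yr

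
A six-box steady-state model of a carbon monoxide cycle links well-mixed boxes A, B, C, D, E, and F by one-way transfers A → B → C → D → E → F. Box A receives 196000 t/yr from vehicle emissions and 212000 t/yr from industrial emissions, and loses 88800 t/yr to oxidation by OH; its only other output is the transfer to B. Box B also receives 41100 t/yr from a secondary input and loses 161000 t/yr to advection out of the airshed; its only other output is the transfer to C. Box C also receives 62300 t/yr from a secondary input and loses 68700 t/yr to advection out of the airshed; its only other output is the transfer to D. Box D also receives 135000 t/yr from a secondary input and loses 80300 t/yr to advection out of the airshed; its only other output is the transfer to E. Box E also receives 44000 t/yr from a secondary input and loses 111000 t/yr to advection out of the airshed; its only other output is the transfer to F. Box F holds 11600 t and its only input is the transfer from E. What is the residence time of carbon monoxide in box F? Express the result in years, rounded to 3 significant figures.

0.0642 yr

Box A: F(A→B) = (196000 + 212000) − 88800 = 319200 t/yr.
Box B: F(B→C) = (319200 + 41100) − 161000 = 199300 t/yr.
Box C: F(C→D) = (199300 + 62300) − 68700 = 192900 t/yr.
Box D: F(D→E) = (192900 + 135000) − 80300 = 247600 t/yr.
Box E: F(E→F) = (247600 + 44000) − 111000 = 180600 t/yr.
Box F throughput = its input = 180600 t/yr; τ = 11600 / 180600 = 0.06423 yr.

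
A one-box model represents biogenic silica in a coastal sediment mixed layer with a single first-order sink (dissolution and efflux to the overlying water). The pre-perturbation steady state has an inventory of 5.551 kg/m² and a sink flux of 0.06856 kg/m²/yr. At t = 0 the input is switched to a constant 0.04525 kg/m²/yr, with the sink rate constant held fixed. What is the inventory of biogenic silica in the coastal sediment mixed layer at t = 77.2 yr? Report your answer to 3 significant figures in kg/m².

4.39 kg/m²

The sink rate constant is k = F₀/M₀ = 0.06856/5.551 = 0.01235 yr⁻¹.
Solving dM/dt = F₁ − kM with M(0) = M₀ gives M(t) = F₁/k + (M₀ − F₁/k)·e^(−kt).
F₁/k = 0.04525/0.01235 = 3.6637 kg/m²; kt = 0.01235 × 77.2 = 0.9535, e^(−kt) = 0.3854.
M(77.2) = 3.6637 + (5.551 − 3.6637) × 0.3854 = 3.6637 + 0.7274 = 4.3910 kg/m².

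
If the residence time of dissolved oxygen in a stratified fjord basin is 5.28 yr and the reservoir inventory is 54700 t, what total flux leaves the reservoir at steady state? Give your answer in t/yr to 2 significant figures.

10000 t/yr

F = M / τ = 54700 / 5.28 = 10360 t/yr.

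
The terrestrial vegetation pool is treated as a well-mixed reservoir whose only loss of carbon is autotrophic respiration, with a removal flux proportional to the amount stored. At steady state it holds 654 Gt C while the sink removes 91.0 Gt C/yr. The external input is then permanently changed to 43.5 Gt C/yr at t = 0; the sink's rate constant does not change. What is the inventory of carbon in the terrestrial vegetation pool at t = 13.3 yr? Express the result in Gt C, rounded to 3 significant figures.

366 Gt C

Residence time τ = M₀/F₀ = 7.187 yr. The eventual steady state is M_∞ = M₀·(F₁/F₀) = 654 × 43.5/91.0 = 312.63 Gt C.
The anomaly ΔM(t) = M(t) − M_∞ decays as ΔM₀·e^(−t/τ) with ΔM₀ = 654 − 312.63 = 341.4 Gt C.
At t = 13.3 yr, e^(−t/τ) = e^(−1.851) = 0.1571, so ΔM = 53.64 Gt C and M = 312.63 + 53.64 = 366.27 Gt C.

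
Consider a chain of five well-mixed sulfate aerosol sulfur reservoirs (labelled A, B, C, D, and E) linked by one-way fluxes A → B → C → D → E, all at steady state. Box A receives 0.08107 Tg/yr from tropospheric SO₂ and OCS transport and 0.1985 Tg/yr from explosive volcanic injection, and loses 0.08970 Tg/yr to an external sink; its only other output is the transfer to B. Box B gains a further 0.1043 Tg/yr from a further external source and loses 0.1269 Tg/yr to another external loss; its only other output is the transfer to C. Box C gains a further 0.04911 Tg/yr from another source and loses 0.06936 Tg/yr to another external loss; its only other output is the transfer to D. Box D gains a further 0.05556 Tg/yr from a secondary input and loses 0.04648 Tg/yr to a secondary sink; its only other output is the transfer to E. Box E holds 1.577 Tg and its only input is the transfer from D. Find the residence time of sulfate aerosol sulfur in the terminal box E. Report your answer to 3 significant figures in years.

10.1 yr

Box A: F(A→B) = (0.08107 + 0.1985) − 0.08970 = 0.18987 Tg/yr.
Box B: F(B→C) = (0.18987 + 0.1043) − 0.1269 = 0.16727 Tg/yr.
Box C: F(C→D) = (0.16727 + 0.04911) − 0.06936 = 0.14702 Tg/yr.
Box D: F(D→E) = (0.14702 + 0.05556) − 0.04648 = 0.15610 Tg/yr.
Box E throughput = its input = 0.15610 Tg/yr; τ = 1.577 / 0.15610 = 10.10 yr.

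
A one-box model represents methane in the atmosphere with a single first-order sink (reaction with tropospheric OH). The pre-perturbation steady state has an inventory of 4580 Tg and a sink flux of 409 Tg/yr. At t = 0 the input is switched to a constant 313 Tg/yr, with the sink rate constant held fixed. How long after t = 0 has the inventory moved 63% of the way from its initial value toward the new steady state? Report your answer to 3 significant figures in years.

11.1 yr

τ = M₀/F₀ = 4580/409 = 11.20 yr.
The remaining gap fraction is e^(−t/τ); 63% covered ⇒ e^(−t/τ) = 0.370.
t = −τ ln(0.370) = 11.20 × 0.9943 = 11.13 yr.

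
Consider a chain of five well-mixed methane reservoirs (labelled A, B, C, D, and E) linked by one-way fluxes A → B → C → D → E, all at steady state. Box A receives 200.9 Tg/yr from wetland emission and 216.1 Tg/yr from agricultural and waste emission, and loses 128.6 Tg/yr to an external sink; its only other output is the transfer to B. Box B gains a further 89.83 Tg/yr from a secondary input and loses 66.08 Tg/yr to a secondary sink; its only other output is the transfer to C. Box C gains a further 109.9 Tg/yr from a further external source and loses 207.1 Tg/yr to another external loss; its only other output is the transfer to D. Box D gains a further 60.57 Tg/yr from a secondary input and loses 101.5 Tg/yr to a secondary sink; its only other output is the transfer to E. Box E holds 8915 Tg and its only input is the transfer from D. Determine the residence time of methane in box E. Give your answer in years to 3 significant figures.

51.2 yr

Box A: F(A→B) = (200.9 + 216.1) − 128.6 = 288.40 Tg/yr.
Box B: F(B→C) = (288.40 + 89.83) − 66.08 = 312.15 Tg/yr.
Box C: F(C→D) = (312.15 + 109.9) − 207.1 = 214.95 Tg/yr.
Box D: F(D→E) = (214.95 + 60.57) − 101.5 = 174.02 Tg/yr.
Box E throughput = its input = 174.02 Tg/yr; τ = 8915 / 174.02 = 51.23 yr.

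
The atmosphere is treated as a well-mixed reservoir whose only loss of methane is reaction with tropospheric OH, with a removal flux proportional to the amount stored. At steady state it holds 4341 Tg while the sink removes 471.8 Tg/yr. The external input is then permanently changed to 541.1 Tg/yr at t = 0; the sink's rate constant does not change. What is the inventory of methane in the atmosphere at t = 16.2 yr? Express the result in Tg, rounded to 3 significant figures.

4870 Tg

The sink rate constant is k = F₀/M₀ = 471.8/4341 = 0.1087 yr⁻¹.
Solving dM/dt = F₁ − kM with M(0) = M₀ gives M(t) = F₁/k + (M₀ − F₁/k)·e^(−kt).
F₁/k = 541.1/0.1087 = 4978.6 Tg; kt = 0.1087 × 16.2 = 1.761, e^(−kt) = 0.1719.
M(16.2) = 4978.6 + (4341 − 4978.6) × 0.1719 = 4978.6 − 109.6 = 4869.0 Tg.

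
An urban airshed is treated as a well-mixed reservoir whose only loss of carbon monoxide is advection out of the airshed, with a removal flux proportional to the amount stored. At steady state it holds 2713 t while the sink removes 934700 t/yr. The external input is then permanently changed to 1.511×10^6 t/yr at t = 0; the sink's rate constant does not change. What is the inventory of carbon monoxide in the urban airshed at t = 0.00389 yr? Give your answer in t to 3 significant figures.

3950 t

Residence time τ = M₀/F₀ = 0.002903 yr. The eventual steady state is M_∞ = M₀·(F₁/F₀) = 2713 × 1.511×10^6/934700 = 4385.7 t.
The anomaly ΔM(t) = M(t) − M_∞ decays as ΔM₀·e^(−t/τ) with ΔM₀ = 2713 − 4385.7 = −1673 t.
At t = 0.00389 yr, e^(−t/τ) = e^(−1.340) = 0.2618, so ΔM = −437.9 t and M = 4385.7 − 437.9 = 3947.8 t.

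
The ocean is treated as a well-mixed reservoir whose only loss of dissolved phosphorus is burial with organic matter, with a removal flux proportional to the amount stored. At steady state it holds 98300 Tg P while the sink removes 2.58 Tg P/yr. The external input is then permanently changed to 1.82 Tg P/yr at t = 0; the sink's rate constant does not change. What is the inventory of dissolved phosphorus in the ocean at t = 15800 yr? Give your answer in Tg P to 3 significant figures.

The sink rate constant is k = F₀/M₀ = 2.58/98300 = 2.625×10^-5 yr⁻¹.
Solving dM/dt = F₁ − kM with M(0) = M₀ gives M(t) = F₁/k + (M₀ − F₁/k)·e^(−kt).
F₁/k = 1.82/2.625×10^-5 = 69343 Tg P; kt = 2.625×10^-5 × 15800 = 0.4147, e^(−kt) = 0.6605.
M(15800) = 69343 + (98300 − 69343) × 0.6605 = 69343 + 19130 = 88471 Tg P.

88500 Tg P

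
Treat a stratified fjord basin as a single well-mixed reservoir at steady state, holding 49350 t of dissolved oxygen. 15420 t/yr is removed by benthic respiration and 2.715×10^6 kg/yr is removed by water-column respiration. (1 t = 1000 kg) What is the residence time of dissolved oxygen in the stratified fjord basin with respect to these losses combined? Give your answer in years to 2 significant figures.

Convert the water-column respiration flux: 2.715×10^6 kg/yr = 2715 t/yr.
Total removal = 15420 + 2715 = 18135 t/yr.
τ = M / ΣF_out = 49350 / 18135 = 2.721 yr.

2.7 yr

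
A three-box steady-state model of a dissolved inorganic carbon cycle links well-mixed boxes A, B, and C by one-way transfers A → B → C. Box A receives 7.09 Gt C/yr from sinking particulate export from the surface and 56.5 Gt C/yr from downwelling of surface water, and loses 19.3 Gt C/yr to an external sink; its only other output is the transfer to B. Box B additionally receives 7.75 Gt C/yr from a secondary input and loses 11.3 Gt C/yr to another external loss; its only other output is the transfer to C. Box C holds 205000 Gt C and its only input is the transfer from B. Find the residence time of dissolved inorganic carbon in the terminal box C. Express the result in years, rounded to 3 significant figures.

5030 yr

Box A: F(A→B) = (7.09 + 56.5) − 19.3 = 44.290 Gt C/yr.
Box B: F(B→C) = (44.290 + 7.75) − 11.3 = 40.740 Gt C/yr.
Box C throughput = its input = 40.740 Gt C/yr; τ = 205000 / 40.740 = 5032 yr.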